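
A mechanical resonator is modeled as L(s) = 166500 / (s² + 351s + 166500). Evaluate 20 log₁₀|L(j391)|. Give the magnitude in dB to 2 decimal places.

|(j391)² + 351(j391) + 166500| = |13619 + j1.3724e+05| = 1.379e+05
|L(j391)| = 166500 / 1.379e+05 = 1.2073
20 log₁₀(1.2073) = 1.636 dB

1.64 dB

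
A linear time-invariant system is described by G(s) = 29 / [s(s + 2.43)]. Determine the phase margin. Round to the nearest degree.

Gain crossover: |G(jω)| = 1 at ω ≈ 5.12 rad/s.
∠G(j5.12) = −90° − arctan(5.12/2.43) ≈ -154.60°
PM = 180° + (-154.60°) = 25.40°

25°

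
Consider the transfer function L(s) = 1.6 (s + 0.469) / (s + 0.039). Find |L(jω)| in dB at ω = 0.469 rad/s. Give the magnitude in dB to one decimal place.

|j0.469 + 0.469| = √(0.469² + 0.469²) = 0.6633
|j0.469 + 0.039| = √(0.469² + 0.039²) = 0.4706
|L(j0.469)| = 1.6 × 0.6633 / 0.4706 = 2.255
20 log₁₀(2.255) = 7.06 dB

7.1 dB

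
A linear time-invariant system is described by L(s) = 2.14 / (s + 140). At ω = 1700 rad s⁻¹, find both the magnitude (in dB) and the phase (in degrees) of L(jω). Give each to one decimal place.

|j1700 + 140| = √(1700² + 140²) = 1706
|L(j1700)| = 2.14 / 1706 = 0.0012546
20 log₁₀(0.0012546) = -58.03 dB
∠(j1700 + 140) = arctan(1700/140) = 85.29°
∠L(j1700) = −85.29° = -85.29°

|L| = -58.0 dB, ∠L = -85.3°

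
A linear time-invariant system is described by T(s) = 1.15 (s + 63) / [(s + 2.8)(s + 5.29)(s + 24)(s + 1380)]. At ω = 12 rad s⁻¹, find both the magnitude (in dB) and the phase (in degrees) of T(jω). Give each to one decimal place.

|T| = -98.2 dB, ∠T = -159.4°

|j12 + 63| = √(12² + 63²) = 64.13
|j12 + 2.8| = √(12² + 2.8²) = 12.32
|j12 + 5.29| = √(12² + 5.29²) = 13.11
|j12 + 24| = √(12² + 24²) = 26.83
|j12 + 1380| = √(12² + 1380²) = 1380
|T(j12)| = 1.15 × 64.13 / (12.32 × 13.11 × 26.83 × 1380) = 1.2325e-05
20 log₁₀(1.2325e-05) = -98.18 dB
∠(j12 + 63) = arctan(12/63) = 10.78°
∠(j12 + 2.8) = arctan(12/2.8) = 76.87°
∠(j12 + 5.29) = arctan(12/5.29) = 66.21°
∠(j12 + 24) = arctan(12/24) = 26.57°
∠(j12 + 1380) = arctan(12/1380) = 0.50°
∠T(j12) = 10.78° − (76.87° + 66.21° + 26.57° + 0.50°) = -159.36°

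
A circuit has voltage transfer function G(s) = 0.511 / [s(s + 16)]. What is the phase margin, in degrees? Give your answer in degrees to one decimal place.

89.9°

Gain crossover: |G(jω)| = 1 at ω ≈ 0.0319 rad/s.
∠G(j0.0319) = −90° − arctan(0.0319/16) ≈ -90.11°
PM = 180° + (-90.11°) = 89.89°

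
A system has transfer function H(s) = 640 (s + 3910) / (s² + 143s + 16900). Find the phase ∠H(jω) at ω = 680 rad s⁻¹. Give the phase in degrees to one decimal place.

-157.8°

∠(j680 + 3910) = arctan(680/3910) = 9.87°
∠[(j680)² + 143(j680) + 16900] = ∠[-4.455e+05 + j97240] = 167.69°
∠H(j680) = 9.87° − 167.69° = -157.82°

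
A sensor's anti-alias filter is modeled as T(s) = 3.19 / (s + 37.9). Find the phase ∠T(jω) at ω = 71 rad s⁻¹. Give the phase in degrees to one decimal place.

-61.9°

∠(j71 + 37.9) = arctan(71/37.9) = 61.91°
∠T(j71) = −61.91° = -61.91°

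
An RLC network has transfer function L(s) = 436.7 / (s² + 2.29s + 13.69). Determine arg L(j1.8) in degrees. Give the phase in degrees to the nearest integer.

∠[(j1.8)² + 2.29(j1.8) + 13.69] = ∠[10.45 + j4.122] = 21.53°
∠L(j1.8) = −21.53° = -21.53°

-22°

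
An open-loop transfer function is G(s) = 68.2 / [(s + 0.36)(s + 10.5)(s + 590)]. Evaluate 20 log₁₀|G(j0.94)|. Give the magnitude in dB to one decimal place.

|j0.94 + 0.36| = √(0.94² + 0.36²) = 1.007
|j0.94 + 10.5| = √(0.94² + 10.5²) = 10.54
|j0.94 + 590| = √(0.94² + 590²) = 590
|G(j0.94)| = 68.2 / (1.007 × 10.54 × 590) = 0.010893
20 log₁₀(0.010893) = -39.26 dB

-39.3 dB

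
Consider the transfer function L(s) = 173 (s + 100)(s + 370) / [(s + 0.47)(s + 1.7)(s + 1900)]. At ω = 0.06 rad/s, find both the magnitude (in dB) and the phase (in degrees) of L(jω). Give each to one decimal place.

|L| = 72.4 dB, ∠L = -9.3 deg

|j0.06 + 100| = √(0.06² + 100²) = 100
|j0.06 + 370| = √(0.06² + 370²) = 370
|j0.06 + 0.47| = √(0.06² + 0.47²) = 0.4738
|j0.06 + 1.7| = √(0.06² + 1.7²) = 1.701
|j0.06 + 1900| = √(0.06² + 1900²) = 1900
|L(j0.06)| = 173 × 100 × 370 / (0.4738 × 1.701 × 1900) = 4179.9
20 log₁₀(4179.9) = 72.42 dB
∠(j0.06 + 100) = arctan(0.06/100) = 0.03°
∠(j0.06 + 370) = arctan(0.06/370) = 0.01°
∠(j0.06 + 0.47) = arctan(0.06/0.47) = 7.28°
∠(j0.06 + 1.7) = arctan(0.06/1.7) = 2.02°
∠(j0.06 + 1900) = arctan(0.06/1900) = 0.00°
∠L(j0.06) = 0.03° + 0.01° − (7.28° + 2.02° + 0.00°) = -9.25°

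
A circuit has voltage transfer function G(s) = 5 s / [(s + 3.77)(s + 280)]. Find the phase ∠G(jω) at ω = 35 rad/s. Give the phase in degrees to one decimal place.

-1.0°

∠(j35) = 90.00°
∠(j35 + 3.77) = arctan(35/3.77) = 83.85°
∠(j35 + 280) = arctan(35/280) = 7.13°
∠G(j35) = 90.00° − (83.85° + 7.13°) = -0.98°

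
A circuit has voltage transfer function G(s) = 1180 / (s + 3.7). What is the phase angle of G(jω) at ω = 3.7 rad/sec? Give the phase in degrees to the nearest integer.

-45°

∠(j3.7 + 3.7) = arctan(3.7/3.7) = 45.00°
∠G(j3.7) = −45.00° = -45.00°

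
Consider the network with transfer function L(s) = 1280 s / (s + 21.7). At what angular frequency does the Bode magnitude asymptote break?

The single real pole at s = −21.7 gives a corner at ω = 21.7 rad/sec.

21.7 rad/sec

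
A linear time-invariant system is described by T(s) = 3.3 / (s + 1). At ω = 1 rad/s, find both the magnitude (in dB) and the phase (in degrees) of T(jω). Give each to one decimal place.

|T| = 7.4 dB, ∠T = -45.0°

|j1 + 1| = √(1² + 1²) = 1.414
|T(j1)| = 3.3 / 1.414 = 2.3335
20 log₁₀(2.3335) = 7.36 dB
∠(j1 + 1) = arctan(1/1) = 45.00°
∠T(j1) = −45.00° = -45.00°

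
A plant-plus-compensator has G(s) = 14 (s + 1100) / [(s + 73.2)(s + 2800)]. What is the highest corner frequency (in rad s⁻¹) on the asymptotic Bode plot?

Break frequencies occur at each pole and zero magnitude: 73.2 rad s⁻¹, 1100 rad s⁻¹, 2800 rad s⁻¹.
The highest is 2800 rad s⁻¹.

2800 rad s⁻¹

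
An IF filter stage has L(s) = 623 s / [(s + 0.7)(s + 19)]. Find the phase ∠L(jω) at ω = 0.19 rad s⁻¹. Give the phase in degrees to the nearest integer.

∠(j0.19) = 90.00°
∠(j0.19 + 0.7) = arctan(0.19/0.7) = 15.19°
∠(j0.19 + 19) = arctan(0.19/19) = 0.57°
∠L(j0.19) = 90.00° − (15.19° + 0.57°) = 74.24°

74°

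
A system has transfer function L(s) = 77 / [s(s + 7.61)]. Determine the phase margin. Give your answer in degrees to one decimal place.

46.2°

Gain crossover: |L(jω)| = 1 at ω ≈ 7.3 rad/sec.
∠L(j7.3) = −90° − arctan(7.3/7.61) ≈ -133.81°
PM = 180° + (-133.81°) = 46.19°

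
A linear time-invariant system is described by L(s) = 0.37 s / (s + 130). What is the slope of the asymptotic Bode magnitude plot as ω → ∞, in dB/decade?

With 1 zero and 1 pole, the high-frequency asymptotic slope is 20 × (1 − 1) = 0 dB/decade.

0 dB/decade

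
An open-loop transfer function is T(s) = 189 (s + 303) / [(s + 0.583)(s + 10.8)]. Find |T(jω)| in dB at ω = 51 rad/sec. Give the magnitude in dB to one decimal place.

|j51 + 303| = √(51² + 303²) = 307.3
|j51 + 0.583| = √(51² + 0.583²) = 51
|j51 + 10.8| = √(51² + 10.8²) = 52.13
|T(j51)| = 189 × 307.3 / (51 × 52.13) = 21.841
20 log₁₀(21.841) = 26.79 dB

26.8 dB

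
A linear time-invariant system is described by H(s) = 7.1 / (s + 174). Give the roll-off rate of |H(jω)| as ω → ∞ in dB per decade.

-20 dB/decade

With 0 zeros and 1 pole, the high-frequency asymptotic slope is 20 × (0 − 1) = -20 dB/decade.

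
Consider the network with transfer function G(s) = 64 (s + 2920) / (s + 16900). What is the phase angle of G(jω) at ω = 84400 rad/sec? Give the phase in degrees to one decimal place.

9.3°

∠(j84400 + 2920) = arctan(84400/2920) = 88.02°
∠(j84400 + 16900) = arctan(84400/16900) = 78.68°
∠G(j84400) = 88.02° − 78.68° = 9.34°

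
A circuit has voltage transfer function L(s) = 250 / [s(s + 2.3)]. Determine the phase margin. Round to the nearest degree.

Gain crossover: |L(jω)| = 1 at ω ≈ 15.7 rad/s.
∠L(j15.7) = −90° − arctan(15.7/2.3) ≈ -171.68°
PM = 180° + (-171.68°) = 8.32°

8°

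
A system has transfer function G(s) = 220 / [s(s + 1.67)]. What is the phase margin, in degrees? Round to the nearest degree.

Gain crossover: |G(jω)| = 1 at ω ≈ 14.8 rad/s.
∠G(j14.8) = −90° − arctan(14.8/1.67) ≈ -173.56°
PM = 180° + (-173.56°) = 6.44°

6°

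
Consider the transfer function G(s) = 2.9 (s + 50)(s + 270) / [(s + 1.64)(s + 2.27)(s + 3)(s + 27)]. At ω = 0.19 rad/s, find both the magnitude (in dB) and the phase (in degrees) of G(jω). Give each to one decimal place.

|G| = 42.2 dB, ∠G = -15.2 deg

|j0.19 + 50| = √(0.19² + 50²) = 50
|j0.19 + 270| = √(0.19² + 270²) = 270
|j0.19 + 1.64| = √(0.19² + 1.64²) = 1.651
|j0.19 + 2.27| = √(0.19² + 2.27²) = 2.278
|j0.19 + 3| = √(0.19² + 3²) = 3.006
|j0.19 + 27| = √(0.19² + 27²) = 27
|G(j0.19)| = 2.9 × 50 × 270 / (1.651 × 2.278 × 3.006 × 27) = 128.26
20 log₁₀(128.26) = 42.16 dB
∠(j0.19 + 50) = arctan(0.19/50) = 0.22°
∠(j0.19 + 270) = arctan(0.19/270) = 0.04°
∠(j0.19 + 1.64) = arctan(0.19/1.64) = 6.61°
∠(j0.19 + 2.27) = arctan(0.19/2.27) = 4.78°
∠(j0.19 + 3) = arctan(0.19/3) = 3.62°
∠(j0.19 + 27) = arctan(0.19/27) = 0.40°
∠G(j0.19) = 0.22° + 0.04° − (6.61° + 4.78° + 3.62° + 0.40°) = -15.16°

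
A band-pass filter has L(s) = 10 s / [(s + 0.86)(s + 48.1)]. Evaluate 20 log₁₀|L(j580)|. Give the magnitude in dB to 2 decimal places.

|j580| = 580
|j580 + 0.86| = √(580² + 0.86²) = 580
|j580 + 48.1| = √(580² + 48.1²) = 582
|L(j580)| = 10 × 580 / (580 × 582) = 0.017182
20 log₁₀(0.017182) = -35.298 dB

-35.30 dB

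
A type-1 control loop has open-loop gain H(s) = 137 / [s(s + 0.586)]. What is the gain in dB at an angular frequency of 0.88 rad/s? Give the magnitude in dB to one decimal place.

|j0.88 + 0.586| = √(0.88² + 0.586²) = 1.057
|j0.88| = 0.88
|H(j0.88)| = 137 / (1.057 × 0.88) = 147.25
20 log₁₀(147.25) = 43.36 dB

43.4 dB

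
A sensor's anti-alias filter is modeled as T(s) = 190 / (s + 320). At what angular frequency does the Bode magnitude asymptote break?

The single real pole at s = −320 gives a corner at ω = 320 rad s⁻¹.

320 rad s⁻¹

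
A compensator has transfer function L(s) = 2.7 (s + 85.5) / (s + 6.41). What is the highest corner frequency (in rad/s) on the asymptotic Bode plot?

Break frequencies occur at each pole and zero magnitude: 6.41 rad/s, 85.5 rad/s.
The highest is 85.5 rad/s.

85.5 rad/s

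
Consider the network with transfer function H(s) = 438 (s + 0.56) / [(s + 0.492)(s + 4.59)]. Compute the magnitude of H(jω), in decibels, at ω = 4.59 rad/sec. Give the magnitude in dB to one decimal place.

|j4.59 + 0.56| = √(4.59² + 0.56²) = 4.624
|j4.59 + 0.492| = √(4.59² + 0.492²) = 4.616
|j4.59 + 4.59| = √(4.59² + 4.59²) = 6.491
|H(j4.59)| = 438 × 4.624 / (4.616 × 6.491) = 67.589
20 log₁₀(67.589) = 36.60 dB

36.6 dB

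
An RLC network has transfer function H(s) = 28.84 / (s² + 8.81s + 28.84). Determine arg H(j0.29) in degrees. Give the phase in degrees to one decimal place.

-5.1°

∠[(j0.29)² + 8.81(j0.29) + 28.84] = ∠[28.756 + j2.5549] = 5.08°
∠H(j0.29) = −5.08° = -5.08°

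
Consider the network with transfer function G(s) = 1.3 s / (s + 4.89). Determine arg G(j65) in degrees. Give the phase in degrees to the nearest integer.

∠(j65) = 90.00°
∠(j65 + 4.89) = arctan(65/4.89) = 85.70°
∠G(j65) = 90.00° − 85.70° = 4.30°

4 deg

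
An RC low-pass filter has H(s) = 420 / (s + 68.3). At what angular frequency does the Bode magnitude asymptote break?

68.3 rad s⁻¹

The single real pole at s = −68.3 gives a corner at ω = 68.3 rad s⁻¹.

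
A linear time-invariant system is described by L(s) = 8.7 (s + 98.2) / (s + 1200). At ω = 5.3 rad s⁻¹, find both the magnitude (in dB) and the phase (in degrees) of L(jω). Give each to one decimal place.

|j5.3 + 98.2| = √(5.3² + 98.2²) = 98.34
|j5.3 + 1200| = √(5.3² + 1200²) = 1200
|L(j5.3)| = 8.7 × 98.34 / 1200 = 0.71298
20 log₁₀(0.71298) = -2.94 dB
∠(j5.3 + 98.2) = arctan(5.3/98.2) = 3.09°
∠(j5.3 + 1200) = arctan(5.3/1200) = 0.25°
∠L(j5.3) = 3.09° − 0.25° = 2.84°

|L| = -2.9 dB, ∠L = 2.8 deg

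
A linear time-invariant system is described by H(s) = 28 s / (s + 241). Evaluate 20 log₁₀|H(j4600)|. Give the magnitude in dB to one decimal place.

|j4600| = 4600
|j4600 + 241| = √(4600² + 241²) = 4606
|H(j4600)| = 28 × 4600 / 4606 = 27.962
20 log₁₀(27.962) = 28.93 dB

28.9 dB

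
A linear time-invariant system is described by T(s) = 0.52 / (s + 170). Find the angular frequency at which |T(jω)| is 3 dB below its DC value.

170 rad/s

For a single-pole low-pass, the −3 dB point is at the pole: ω = 170 rad/s.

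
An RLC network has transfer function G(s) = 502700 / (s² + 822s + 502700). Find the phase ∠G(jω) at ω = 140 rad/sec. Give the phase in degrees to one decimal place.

-13.4°

∠[(j140)² + 822(j140) + 502700] = ∠[4.831e+05 + j1.1508e+05] = 13.40°
∠G(j140) = −13.40° = -13.40°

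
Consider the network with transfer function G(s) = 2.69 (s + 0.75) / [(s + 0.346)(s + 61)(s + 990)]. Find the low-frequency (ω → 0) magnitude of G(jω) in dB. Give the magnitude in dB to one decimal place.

-80.3 dB

G(0) = 2.69 × 0.75 / (0.346 × 61 × 990) = 9.6554e-05
20 log₁₀(9.6554e-05) = -80.30 dB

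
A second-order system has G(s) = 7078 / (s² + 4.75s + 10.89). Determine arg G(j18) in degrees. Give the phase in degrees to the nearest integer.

-165°

∠[(j18)² + 4.75(j18) + 10.89] = ∠[-313.11 + j85.5] = 164.73°
∠G(j18) = −164.73° = -164.73°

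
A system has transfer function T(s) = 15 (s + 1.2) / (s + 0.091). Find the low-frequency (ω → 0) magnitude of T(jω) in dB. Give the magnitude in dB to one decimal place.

T(0) = 15 × 1.2 / 0.091 = 197.8
20 log₁₀(197.8) = 45.92 dB

45.9 dB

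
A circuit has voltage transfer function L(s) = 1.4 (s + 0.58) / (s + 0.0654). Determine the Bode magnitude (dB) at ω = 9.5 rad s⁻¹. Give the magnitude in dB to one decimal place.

|j9.5 + 0.58| = √(9.5² + 0.58²) = 9.518
|j9.5 + 0.0654| = √(9.5² + 0.0654²) = 9.5
|L(j9.5)| = 1.4 × 9.518 / 9.5 = 1.4026
20 log₁₀(1.4026) = 2.94 dB

2.9 dB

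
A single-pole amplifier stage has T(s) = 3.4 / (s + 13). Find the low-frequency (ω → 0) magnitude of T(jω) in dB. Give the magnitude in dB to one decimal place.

T(0) = 3.4 / 13 = 0.26154
20 log₁₀(0.26154) = -11.65 dB

-11.6 dB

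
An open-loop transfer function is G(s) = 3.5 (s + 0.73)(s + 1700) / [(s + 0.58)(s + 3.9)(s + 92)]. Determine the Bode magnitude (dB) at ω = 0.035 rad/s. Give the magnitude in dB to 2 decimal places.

|j0.035 + 0.73| = √(0.035² + 0.73²) = 0.7308
|j0.035 + 1700| = √(0.035² + 1700²) = 1700
|j0.035 + 0.58| = √(0.035² + 0.58²) = 0.5811
|j0.035 + 3.9| = √(0.035² + 3.9²) = 3.9
|j0.035 + 92| = √(0.035² + 92²) = 92
|G(j0.035)| = 3.5 × 0.7308 × 1700 / (0.5811 × 3.9 × 92) = 20.857
20 log₁₀(20.857) = 26.385 dB

26.39 dB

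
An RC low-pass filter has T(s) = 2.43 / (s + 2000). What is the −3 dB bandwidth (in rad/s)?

For a single-pole low-pass, the −3 dB point is at the pole: ω = 2000 rad/s.

2000 rad/s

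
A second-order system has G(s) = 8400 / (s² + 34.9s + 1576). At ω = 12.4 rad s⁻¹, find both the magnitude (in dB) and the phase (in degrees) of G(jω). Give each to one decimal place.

|G| = 15.0 dB, ∠G = -16.9°

|(j12.4)² + 34.9(j12.4) + 1576| = |1422.2 + j432.76| = 1487
|G(j12.4)| = 8400 / 1487 = 5.6504
20 log₁₀(5.6504) = 15.04 dB
∠[(j12.4)² + 34.9(j12.4) + 1576] = ∠[1422.2 + j432.76] = 16.92°
∠G(j12.4) = −16.92° = -16.92°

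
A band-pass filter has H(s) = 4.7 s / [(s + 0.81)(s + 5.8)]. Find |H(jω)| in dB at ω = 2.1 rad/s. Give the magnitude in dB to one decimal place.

|j2.1| = 2.1
|j2.1 + 0.81| = √(2.1² + 0.81²) = 2.251
|j2.1 + 5.8| = √(2.1² + 5.8²) = 6.168
|H(j2.1)| = 4.7 × 2.1 / (2.251 × 6.168) = 0.71089
20 log₁₀(0.71089) = -2.96 dB

-3.0 dB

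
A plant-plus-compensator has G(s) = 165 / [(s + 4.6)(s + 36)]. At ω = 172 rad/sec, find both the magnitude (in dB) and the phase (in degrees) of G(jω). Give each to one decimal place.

|j172 + 4.6| = √(172² + 4.6²) = 172.1
|j172 + 36| = √(172² + 36²) = 175.7
|G(j172)| = 165 / (172.1 × 175.7) = 0.0054571
20 log₁₀(0.0054571) = -45.26 dB
∠(j172 + 4.6) = arctan(172/4.6) = 88.47°
∠(j172 + 36) = arctan(172/36) = 78.18°
∠G(j172) = − (88.47° + 78.18°) = -166.65°

|G| = -45.3 dB, ∠G = -166.6°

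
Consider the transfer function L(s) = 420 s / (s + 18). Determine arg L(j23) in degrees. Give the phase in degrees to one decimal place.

∠(j23) = 90.00°
∠(j23 + 18) = arctan(23/18) = 51.95°
∠L(j23) = 90.00° − 51.95° = 38.05°

38.0°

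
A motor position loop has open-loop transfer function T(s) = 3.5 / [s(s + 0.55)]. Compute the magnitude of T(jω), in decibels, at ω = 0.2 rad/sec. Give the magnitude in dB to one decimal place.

29.5 dB

|j0.2 + 0.55| = √(0.2² + 0.55²) = 0.5852
|j0.2| = 0.2
|T(j0.2)| = 3.5 / (0.5852 × 0.2) = 29.903
20 log₁₀(29.903) = 29.51 dB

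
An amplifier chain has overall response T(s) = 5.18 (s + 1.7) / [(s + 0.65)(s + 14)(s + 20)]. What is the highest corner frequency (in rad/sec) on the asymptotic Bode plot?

20 rad/sec

Break frequencies occur at each pole and zero magnitude: 0.65 rad/sec, 1.7 rad/sec, 14 rad/sec, 20 rad/sec.
The highest is 20 rad/sec.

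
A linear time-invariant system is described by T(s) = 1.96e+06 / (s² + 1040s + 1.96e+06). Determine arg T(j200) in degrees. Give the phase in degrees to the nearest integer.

∠[(j200)² + 1040(j200) + 1.96e+06] = ∠[1.92e+06 + j2.08e+05] = 6.18°
∠T(j200) = −6.18° = -6.18°

-6°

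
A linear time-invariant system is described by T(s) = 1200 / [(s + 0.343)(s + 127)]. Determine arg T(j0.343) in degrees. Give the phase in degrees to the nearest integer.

-45°

∠(j0.343 + 0.343) = arctan(0.343/0.343) = 45.00°
∠(j0.343 + 127) = arctan(0.343/127) = 0.15°
∠T(j0.343) = − (45.00° + 0.15°) = -45.15°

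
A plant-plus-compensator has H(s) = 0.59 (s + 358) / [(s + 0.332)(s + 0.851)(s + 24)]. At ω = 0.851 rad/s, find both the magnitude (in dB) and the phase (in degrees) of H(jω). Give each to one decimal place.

|j0.851 + 358| = √(0.851² + 358²) = 358
|j0.851 + 0.332| = √(0.851² + 0.332²) = 0.9135
|j0.851 + 0.851| = √(0.851² + 0.851²) = 1.203
|j0.851 + 24| = √(0.851² + 24²) = 24.02
|H(j0.851)| = 0.59 × 358 / (0.9135 × 1.203 × 24.02) = 8.0004
20 log₁₀(8.0004) = 18.06 dB
∠(j0.851 + 358) = arctan(0.851/358) = 0.14°
∠(j0.851 + 0.332) = arctan(0.851/0.332) = 68.69°
∠(j0.851 + 0.851) = arctan(0.851/0.851) = 45.00°
∠(j0.851 + 24) = arctan(0.851/24) = 2.03°
∠H(j0.851) = 0.14° − (68.69° + 45.00° + 2.03°) = -115.58°

|H| = 18.1 dB, ∠H = -115.6 deg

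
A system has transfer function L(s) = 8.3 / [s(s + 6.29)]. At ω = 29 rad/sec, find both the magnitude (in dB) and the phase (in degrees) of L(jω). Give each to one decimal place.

|j29 + 6.29| = √(29² + 6.29²) = 29.67
|j29| = 29
|L(j29)| = 8.3 / (29.67 × 29) = 0.0096449
20 log₁₀(0.0096449) = -40.31 dB
∠(j29 + 6.29) = arctan(29/6.29) = 77.76°
∠(j29) = 90.00°
∠L(j29) = − (77.76° + 90.00°) = -167.76°

|L| = -40.3 dB, ∠L = -167.8°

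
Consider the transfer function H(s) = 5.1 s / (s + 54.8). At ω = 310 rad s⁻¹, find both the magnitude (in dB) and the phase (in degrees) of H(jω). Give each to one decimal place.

|H| = 14.0 dB, ∠H = 10.0°

|j310| = 310
|j310 + 54.8| = √(310² + 54.8²) = 314.8
|H(j310)| = 5.1 × 310 / 314.8 = 5.0221
20 log₁₀(5.0221) = 14.02 dB
∠(j310) = 90.00°
∠(j310 + 54.8) = arctan(310/54.8) = 79.98°
∠H(j310) = 90.00° − 79.98° = 10.02°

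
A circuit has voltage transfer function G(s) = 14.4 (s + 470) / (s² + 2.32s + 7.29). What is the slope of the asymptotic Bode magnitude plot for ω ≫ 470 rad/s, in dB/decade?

-20 dB/decade

With 1 zero and 2 poles, the high-frequency asymptotic slope is 20 × (1 − 2) = -20 dB/decade.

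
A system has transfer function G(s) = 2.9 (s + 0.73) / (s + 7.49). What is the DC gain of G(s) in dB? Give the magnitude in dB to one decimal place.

G(0) = 2.9 × 0.73 / 7.49 = 0.28264
20 log₁₀(0.28264) = -10.98 dB

-11.0 dB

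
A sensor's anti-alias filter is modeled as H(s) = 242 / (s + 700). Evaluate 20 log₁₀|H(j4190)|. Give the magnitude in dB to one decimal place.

-24.9 dB

|j4190 + 700| = √(4190² + 700²) = 4248
|H(j4190)| = 242 / 4248 = 0.056967
20 log₁₀(0.056967) = -24.89 dB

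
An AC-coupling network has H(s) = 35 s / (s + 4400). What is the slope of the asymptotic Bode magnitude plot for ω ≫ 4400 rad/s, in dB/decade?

With 1 zero and 1 pole, the high-frequency asymptotic slope is 20 × (1 − 1) = 0 dB/decade.

0 dB/decade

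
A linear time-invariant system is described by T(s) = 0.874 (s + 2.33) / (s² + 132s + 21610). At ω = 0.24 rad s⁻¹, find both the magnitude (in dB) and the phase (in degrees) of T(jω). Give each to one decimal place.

|T| = -80.5 dB, ∠T = 5.8 deg

|j0.24 + 2.33| = √(0.24² + 2.33²) = 2.342
|(j0.24)² + 132(j0.24) + 21610| = |21610 + j31.68| = 2.161e+04
|T(j0.24)| = 0.874 × 2.342 / 2.161e+04 = 9.4734e-05
20 log₁₀(9.4734e-05) = -80.47 dB
∠(j0.24 + 2.33) = arctan(0.24/2.33) = 5.88°
∠[(j0.24)² + 132(j0.24) + 21610] = ∠[21610 + j31.68] = 0.08°
∠T(j0.24) = 5.88° − 0.08° = 5.80°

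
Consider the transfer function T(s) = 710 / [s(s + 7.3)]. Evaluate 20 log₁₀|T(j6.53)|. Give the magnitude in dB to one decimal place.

|j6.53 + 7.3| = √(6.53² + 7.3²) = 9.794
|j6.53| = 6.53
|T(j6.53)| = 710 / (9.794 × 6.53) = 11.101
20 log₁₀(11.101) = 20.91 dB

20.9 dB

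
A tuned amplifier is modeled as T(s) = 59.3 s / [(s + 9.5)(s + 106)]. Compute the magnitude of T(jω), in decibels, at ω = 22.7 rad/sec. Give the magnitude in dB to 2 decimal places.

|j22.7| = 22.7
|j22.7 + 9.5| = √(22.7² + 9.5²) = 24.61
|j22.7 + 106| = √(22.7² + 106²) = 108.4
|T(j22.7)| = 59.3 × 22.7 / (24.61 × 108.4) = 0.50462
20 log₁₀(0.50462) = -5.941 dB

-5.94 dB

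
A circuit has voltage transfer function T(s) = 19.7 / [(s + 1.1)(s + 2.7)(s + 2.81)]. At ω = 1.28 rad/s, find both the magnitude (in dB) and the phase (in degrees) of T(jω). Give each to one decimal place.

|T| = 2.0 dB, ∠T = -99.2°

|j1.28 + 1.1| = √(1.28² + 1.1²) = 1.688
|j1.28 + 2.7| = √(1.28² + 2.7²) = 2.988
|j1.28 + 2.81| = √(1.28² + 2.81²) = 3.088
|T(j1.28)| = 19.7 / (1.688 × 2.988 × 3.088) = 1.2651
20 log₁₀(1.2651) = 2.04 dB
∠(j1.28 + 1.1) = arctan(1.28/1.1) = 49.33°
∠(j1.28 + 2.7) = arctan(1.28/2.7) = 25.36°
∠(j1.28 + 2.81) = arctan(1.28/2.81) = 24.49°
∠T(j1.28) = − (49.33° + 25.36° + 24.49°) = -99.18°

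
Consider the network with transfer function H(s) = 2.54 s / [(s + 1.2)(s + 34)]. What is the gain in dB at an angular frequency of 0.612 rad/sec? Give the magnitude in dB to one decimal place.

-29.4 dB

|j0.612| = 0.612
|j0.612 + 1.2| = √(0.612² + 1.2²) = 1.347
|j0.612 + 34| = √(0.612² + 34²) = 34.01
|H(j0.612)| = 2.54 × 0.612 / (1.347 × 34.01) = 0.033935
20 log₁₀(0.033935) = -29.39 dB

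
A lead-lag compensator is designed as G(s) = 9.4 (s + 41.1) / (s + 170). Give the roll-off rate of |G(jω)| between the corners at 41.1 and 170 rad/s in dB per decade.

In this band the factors already past their corner are: zero at 41.1; net slope = 20 dB/decade.

20 dB/decade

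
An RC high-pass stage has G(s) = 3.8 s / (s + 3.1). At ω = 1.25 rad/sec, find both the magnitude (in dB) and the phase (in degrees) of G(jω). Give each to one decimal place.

|G| = 3.1 dB, ∠G = 68.0°

|j1.25| = 1.25
|j1.25 + 3.1| = √(1.25² + 3.1²) = 3.343
|G(j1.25)| = 3.8 × 1.25 / 3.343 = 1.4211
20 log₁₀(1.4211) = 3.05 dB
∠(j1.25) = 90.00°
∠(j1.25 + 3.1) = arctan(1.25/3.1) = 21.96°
∠G(j1.25) = 90.00° − 21.96° = 68.04°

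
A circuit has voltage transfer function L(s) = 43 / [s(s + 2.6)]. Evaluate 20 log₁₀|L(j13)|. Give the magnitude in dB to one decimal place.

|j13 + 2.6| = √(13² + 2.6²) = 13.26
|j13| = 13
|L(j13)| = 43 / (13.26 × 13) = 0.2495
20 log₁₀(0.2495) = -12.06 dB

-12.1 dB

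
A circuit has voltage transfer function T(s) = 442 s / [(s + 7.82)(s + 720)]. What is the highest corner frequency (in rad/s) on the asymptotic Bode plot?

720 rad/s

Break frequencies occur at each pole and zero magnitude: 7.82 rad/s, 720 rad/s.
The highest is 720 rad/s.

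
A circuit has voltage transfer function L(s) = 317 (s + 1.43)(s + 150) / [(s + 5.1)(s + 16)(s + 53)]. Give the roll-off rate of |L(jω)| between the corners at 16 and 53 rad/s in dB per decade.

-20 dB/decade

In this band the factors already past their corner are: zero at 1.43, pole at 5.1, pole at 16; net slope = -20 dB/decade.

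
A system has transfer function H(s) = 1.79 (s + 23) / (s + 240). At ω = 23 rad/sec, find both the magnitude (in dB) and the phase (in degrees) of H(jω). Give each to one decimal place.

|j23 + 23| = √(23² + 23²) = 32.53
|j23 + 240| = √(23² + 240²) = 241.1
|H(j23)| = 1.79 × 32.53 / 241.1 = 0.24149
20 log₁₀(0.24149) = -12.34 dB
∠(j23 + 23) = arctan(23/23) = 45.00°
∠(j23 + 240) = arctan(23/240) = 5.47°
∠H(j23) = 45.00° − 5.47° = 39.53°

|H| = -12.3 dB, ∠H = 39.5°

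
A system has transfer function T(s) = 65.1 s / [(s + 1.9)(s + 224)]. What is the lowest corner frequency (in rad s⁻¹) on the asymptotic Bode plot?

1.9 rad s⁻¹

Break frequencies occur at each pole and zero magnitude: 1.9 rad s⁻¹, 224 rad s⁻¹.
The lowest is 1.9 rad s⁻¹.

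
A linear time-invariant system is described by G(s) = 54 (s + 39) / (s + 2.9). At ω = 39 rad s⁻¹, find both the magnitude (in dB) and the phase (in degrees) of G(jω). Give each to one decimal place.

|j39 + 39| = √(39² + 39²) = 55.15
|j39 + 2.9| = √(39² + 2.9²) = 39.11
|G(j39)| = 54 × 55.15 / 39.11 = 76.157
20 log₁₀(76.157) = 37.63 dB
∠(j39 + 39) = arctan(39/39) = 45.00°
∠(j39 + 2.9) = arctan(39/2.9) = 85.75°
∠G(j39) = 45.00° − 85.75° = -40.75°

|G| = 37.6 dB, ∠G = -40.7°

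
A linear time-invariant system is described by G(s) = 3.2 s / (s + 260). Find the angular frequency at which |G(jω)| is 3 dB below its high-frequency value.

For a single-pole high-pass, the −3 dB point is at the pole: ω = 260 rad/s.

260 rad/s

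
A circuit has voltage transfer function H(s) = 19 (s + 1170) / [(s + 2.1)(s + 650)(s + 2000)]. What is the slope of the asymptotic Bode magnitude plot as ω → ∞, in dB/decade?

With 1 zero and 3 poles, the high-frequency asymptotic slope is 20 × (1 − 3) = -40 dB/decade.

-40 dB/decade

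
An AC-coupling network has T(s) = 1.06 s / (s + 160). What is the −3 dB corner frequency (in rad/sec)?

For a single-pole high-pass, the −3 dB point is at the pole: ω = 160 rad/sec.

160 rad/sec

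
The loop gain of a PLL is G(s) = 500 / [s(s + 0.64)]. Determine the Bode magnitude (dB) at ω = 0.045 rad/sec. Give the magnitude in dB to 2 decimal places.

|j0.045 + 0.64| = √(0.045² + 0.64²) = 0.6416
|j0.045| = 0.045
|G(j0.045)| = 500 / (0.6416 × 0.045) = 17318
20 log₁₀(17318) = 84.770 dB

84.77 dB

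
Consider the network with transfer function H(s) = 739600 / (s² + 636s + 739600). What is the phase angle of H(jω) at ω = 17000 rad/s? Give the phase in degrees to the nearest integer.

∠[(j17000)² + 636(j17000) + 739600] = ∠[-2.8826e+08 + j1.0812e+07] = 177.85°
∠H(j17000) = −177.85° = -177.85°

-178°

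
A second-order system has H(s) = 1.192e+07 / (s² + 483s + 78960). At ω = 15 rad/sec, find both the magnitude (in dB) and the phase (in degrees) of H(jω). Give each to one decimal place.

|H| = 43.6 dB, ∠H = -5.3 deg

|(j15)² + 483(j15) + 78960| = |78735 + j7245| = 7.907e+04
|H(j15)| = 1.192e+07 / 7.907e+04 = 150.76
20 log₁₀(150.76) = 43.57 dB
∠[(j15)² + 483(j15) + 78960] = ∠[78735 + j7245] = 5.26°
∠H(j15) = −5.26° = -5.26°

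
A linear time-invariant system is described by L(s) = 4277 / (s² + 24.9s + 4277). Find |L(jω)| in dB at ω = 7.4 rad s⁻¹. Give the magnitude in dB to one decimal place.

0.1 dB

|(j7.4)² + 24.9(j7.4) + 4277| = |4222.2 + j184.26| = 4226
|L(j7.4)| = 4277 / 4226 = 1.012
20 log₁₀(1.012) = 0.10 dB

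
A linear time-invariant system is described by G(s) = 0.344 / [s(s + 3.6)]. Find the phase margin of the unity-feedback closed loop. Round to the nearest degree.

Gain crossover: |G(jω)| = 1 at ω ≈ 0.0955 rad/s.
∠G(j0.0955) = −90° − arctan(0.0955/3.6) ≈ -91.52°
PM = 180° + (-91.52°) = 88.48°

88°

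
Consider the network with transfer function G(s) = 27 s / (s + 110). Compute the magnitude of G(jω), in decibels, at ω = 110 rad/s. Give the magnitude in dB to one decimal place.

|j110| = 110
|j110 + 110| = √(110² + 110²) = 155.6
|G(j110)| = 27 × 110 / 155.6 = 19.092
20 log₁₀(19.092) = 25.62 dB

25.6 dB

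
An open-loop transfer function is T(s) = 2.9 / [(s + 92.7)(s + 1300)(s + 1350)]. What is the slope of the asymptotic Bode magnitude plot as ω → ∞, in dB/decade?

With 0 zeros and 3 poles, the high-frequency asymptotic slope is 20 × (0 − 3) = -60 dB/decade.

-60 dB/decade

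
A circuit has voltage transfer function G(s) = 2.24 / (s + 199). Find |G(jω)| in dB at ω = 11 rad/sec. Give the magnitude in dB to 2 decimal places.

-38.99 dB

|j11 + 199| = √(11² + 199²) = 199.3
|G(j11)| = 2.24 / 199.3 = 0.011239
20 log₁₀(0.011239) = -38.985 dB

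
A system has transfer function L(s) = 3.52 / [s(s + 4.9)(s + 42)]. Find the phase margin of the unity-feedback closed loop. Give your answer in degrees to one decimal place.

89.8°

Gain crossover: |L(jω)| = 1 at ω ≈ 0.0171 rad s⁻¹.
∠L(j0.0171) = −90° − arctan(0.0171/4.9) − arctan(0.0171/42) ≈ -90.22°
PM = 180° + (-90.22°) = 89.78°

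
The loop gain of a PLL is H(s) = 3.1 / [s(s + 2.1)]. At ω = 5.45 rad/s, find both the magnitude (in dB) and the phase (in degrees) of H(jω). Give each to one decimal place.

|H| = -20.2 dB, ∠H = -158.9 deg

|j5.45 + 2.1| = √(5.45² + 2.1²) = 5.841
|j5.45| = 5.45
|H(j5.45)| = 3.1 / (5.841 × 5.45) = 0.097389
20 log₁₀(0.097389) = -20.23 dB
∠(j5.45 + 2.1) = arctan(5.45/2.1) = 68.93°
∠(j5.45) = 90.00°
∠H(j5.45) = − (68.93° + 90.00°) = -158.93°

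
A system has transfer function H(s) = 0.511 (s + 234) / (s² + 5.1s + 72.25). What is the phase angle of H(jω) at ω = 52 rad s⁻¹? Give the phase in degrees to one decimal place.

-161.7°

∠(j52 + 234) = arctan(52/234) = 12.53°
∠[(j52)² + 5.1(j52) + 72.25] = ∠[-2631.8 + j265.2] = 174.25°
∠H(j52) = 12.53° − 174.25° = -161.72°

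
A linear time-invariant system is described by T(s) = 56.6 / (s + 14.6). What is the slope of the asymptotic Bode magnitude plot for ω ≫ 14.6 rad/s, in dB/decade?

-20 dB/decade

With 0 zeros and 1 pole, the high-frequency asymptotic slope is 20 × (0 − 1) = -20 dB/decade.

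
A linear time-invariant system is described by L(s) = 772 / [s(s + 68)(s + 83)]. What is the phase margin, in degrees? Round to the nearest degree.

Gain crossover: |L(jω)| = 1 at ω ≈ 0.137 rad/s.
∠L(j0.137) = −90° − arctan(0.137/68) − arctan(0.137/83) ≈ -90.21°
PM = 180° + (-90.21°) = 89.79°

90 deg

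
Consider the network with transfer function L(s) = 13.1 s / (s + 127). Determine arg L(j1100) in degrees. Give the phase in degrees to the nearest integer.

7°

∠(j1100) = 90.00°
∠(j1100 + 127) = arctan(1100/127) = 83.41°
∠L(j1100) = 90.00° − 83.41° = 6.59°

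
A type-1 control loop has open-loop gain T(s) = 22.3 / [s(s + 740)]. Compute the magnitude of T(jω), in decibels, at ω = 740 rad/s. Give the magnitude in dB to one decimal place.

-90.8 dB

|j740 + 740| = √(740² + 740²) = 1047
|j740| = 740
|T(j740)| = 22.3 / (1047 × 740) = 2.8796e-05
20 log₁₀(2.8796e-05) = -90.81 dB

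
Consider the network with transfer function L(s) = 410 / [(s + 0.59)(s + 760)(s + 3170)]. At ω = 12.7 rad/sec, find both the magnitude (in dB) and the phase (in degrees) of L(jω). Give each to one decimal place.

|L| = -97.5 dB, ∠L = -88.5°

|j12.7 + 0.59| = √(12.7² + 0.59²) = 12.71
|j12.7 + 760| = √(12.7² + 760²) = 760.1
|j12.7 + 3170| = √(12.7² + 3170²) = 3170
|L(j12.7)| = 410 / (12.71 × 760.1 × 3170) = 1.3384e-05
20 log₁₀(1.3384e-05) = -97.47 dB
∠(j12.7 + 0.59) = arctan(12.7/0.59) = 87.34°
∠(j12.7 + 760) = arctan(12.7/760) = 0.96°
∠(j12.7 + 3170) = arctan(12.7/3170) = 0.23°
∠L(j12.7) = − (87.34° + 0.96° + 0.23°) = -88.53°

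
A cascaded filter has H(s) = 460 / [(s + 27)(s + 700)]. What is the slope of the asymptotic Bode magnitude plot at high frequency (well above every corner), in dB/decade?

-40 dB/decade

With 0 zeros and 2 poles, the high-frequency asymptotic slope is 20 × (0 − 2) = -40 dB/decade.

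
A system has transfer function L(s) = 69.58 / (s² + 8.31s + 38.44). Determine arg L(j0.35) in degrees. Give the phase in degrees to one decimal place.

-4.3°

∠[(j0.35)² + 8.31(j0.35) + 38.44] = ∠[38.317 + j2.9085] = 4.34°
∠L(j0.35) = −4.34° = -4.34°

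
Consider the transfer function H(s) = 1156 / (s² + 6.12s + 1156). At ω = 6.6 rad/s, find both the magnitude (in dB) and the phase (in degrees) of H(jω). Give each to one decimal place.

|(j6.6)² + 6.12(j6.6) + 1156| = |1112.4 + j40.392| = 1113
|H(j6.6)| = 1156 / 1113 = 1.0385
20 log₁₀(1.0385) = 0.33 dB
∠[(j6.6)² + 6.12(j6.6) + 1156] = ∠[1112.4 + j40.392] = 2.08°
∠H(j6.6) = −2.08° = -2.08°

|H| = 0.3 dB, ∠H = -2.1 deg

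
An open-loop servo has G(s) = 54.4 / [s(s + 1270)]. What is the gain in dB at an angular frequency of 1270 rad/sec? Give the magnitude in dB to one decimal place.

-92.5 dB

|j1270 + 1270| = √(1270² + 1270²) = 1796
|j1270| = 1270
|G(j1270)| = 54.4 / (1796 × 1270) = 2.3849e-05
20 log₁₀(2.3849e-05) = -92.45 dB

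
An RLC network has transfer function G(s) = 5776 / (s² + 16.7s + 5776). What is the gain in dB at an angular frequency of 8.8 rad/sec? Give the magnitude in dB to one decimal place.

|(j8.8)² + 16.7(j8.8) + 5776| = |5698.6 + j146.96| = 5700
|G(j8.8)| = 5776 / 5700 = 1.0133
20 log₁₀(1.0133) = 0.11 dB

0.1 dB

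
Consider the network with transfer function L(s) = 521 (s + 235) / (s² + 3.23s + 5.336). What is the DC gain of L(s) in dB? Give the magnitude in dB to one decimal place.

L(0) = 521 × 235 / 5.336 = 22945
20 log₁₀(22945) = 87.21 dB

87.2 dB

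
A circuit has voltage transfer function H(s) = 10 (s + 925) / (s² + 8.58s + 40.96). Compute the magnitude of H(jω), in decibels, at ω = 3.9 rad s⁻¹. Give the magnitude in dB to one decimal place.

|j3.9 + 925| = √(3.9² + 925²) = 925
|(j3.9)² + 8.58(j3.9) + 40.96| = |25.75 + j33.462| = 42.22
|H(j3.9)| = 10 × 925 / 42.22 = 219.08
20 log₁₀(219.08) = 46.81 dB

46.8 dB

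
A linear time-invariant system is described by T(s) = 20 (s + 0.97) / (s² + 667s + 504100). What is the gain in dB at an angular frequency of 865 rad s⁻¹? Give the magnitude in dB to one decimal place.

|j865 + 0.97| = √(865² + 0.97²) = 865
|(j865)² + 667(j865) + 504100| = |-2.4412e+05 + j5.7696e+05| = 6.265e+05
|T(j865)| = 20 × 865 / 6.265e+05 = 0.027615
20 log₁₀(0.027615) = -31.18 dB

-31.2 dB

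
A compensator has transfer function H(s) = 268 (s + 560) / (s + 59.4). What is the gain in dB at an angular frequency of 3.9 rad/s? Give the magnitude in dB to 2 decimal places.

68.03 dB

|j3.9 + 560| = √(3.9² + 560²) = 560
|j3.9 + 59.4| = √(3.9² + 59.4²) = 59.53
|H(j3.9)| = 268 × 560 / 59.53 = 2521.2
20 log₁₀(2521.2) = 68.032 dB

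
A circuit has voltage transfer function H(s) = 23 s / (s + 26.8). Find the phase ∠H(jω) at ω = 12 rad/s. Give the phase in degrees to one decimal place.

65.9°

∠(j12) = 90.00°
∠(j12 + 26.8) = arctan(12/26.8) = 24.12°
∠H(j12) = 90.00° − 24.12° = 65.88°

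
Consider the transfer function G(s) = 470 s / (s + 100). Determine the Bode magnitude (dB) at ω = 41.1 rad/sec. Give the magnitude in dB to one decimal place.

|j41.1| = 41.1
|j41.1 + 100| = √(41.1² + 100²) = 108.1
|G(j41.1)| = 470 × 41.1 / 108.1 = 178.67
20 log₁₀(178.67) = 45.04 dB

45.0 dB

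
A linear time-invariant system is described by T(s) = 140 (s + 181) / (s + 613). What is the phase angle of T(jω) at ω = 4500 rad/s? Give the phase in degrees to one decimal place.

∠(j4500 + 181) = arctan(4500/181) = 87.70°
∠(j4500 + 613) = arctan(4500/613) = 82.24°
∠T(j4500) = 87.70° − 82.24° = 5.45°

5.5°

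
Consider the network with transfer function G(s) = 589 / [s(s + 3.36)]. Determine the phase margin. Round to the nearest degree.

Gain crossover: |G(jω)| = 1 at ω ≈ 24.2 rad/sec.
∠G(j24.2) = −90° − arctan(24.2/3.36) ≈ -172.08°
PM = 180° + (-172.08°) = 7.92°

8 deg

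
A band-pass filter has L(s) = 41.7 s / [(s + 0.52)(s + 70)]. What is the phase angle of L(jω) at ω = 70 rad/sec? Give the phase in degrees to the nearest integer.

∠(j70) = 90.00°
∠(j70 + 0.52) = arctan(70/0.52) = 89.57°
∠(j70 + 70) = arctan(70/70) = 45.00°
∠L(j70) = 90.00° − (89.57° + 45.00°) = -44.57°

-45 deg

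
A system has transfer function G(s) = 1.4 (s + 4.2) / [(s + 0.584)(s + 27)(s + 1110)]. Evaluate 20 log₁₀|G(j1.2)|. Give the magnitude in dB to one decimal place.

|j1.2 + 4.2| = √(1.2² + 4.2²) = 4.368
|j1.2 + 0.584| = √(1.2² + 0.584²) = 1.335
|j1.2 + 27| = √(1.2² + 27²) = 27.03
|j1.2 + 1110| = √(1.2² + 1110²) = 1110
|G(j1.2)| = 1.4 × 4.368 / (1.335 × 27.03 × 1110) = 0.00015274
20 log₁₀(0.00015274) = -76.32 dB

-76.3 dB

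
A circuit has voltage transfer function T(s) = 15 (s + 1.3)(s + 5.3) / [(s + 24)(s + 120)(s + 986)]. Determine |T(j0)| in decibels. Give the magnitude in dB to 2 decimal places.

T(0) = 15 × 1.3 × 5.3 / (24 × 120 × 986) = 3.6395e-05
20 log₁₀(3.6395e-05) = -88.779 dB

-88.78 dB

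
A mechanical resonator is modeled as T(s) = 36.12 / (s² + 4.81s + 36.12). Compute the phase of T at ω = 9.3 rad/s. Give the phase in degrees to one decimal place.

∠[(j9.3)² + 4.81(j9.3) + 36.12] = ∠[-50.37 + j44.733] = 138.39°
∠T(j9.3) = −138.39° = -138.39°

-138.4°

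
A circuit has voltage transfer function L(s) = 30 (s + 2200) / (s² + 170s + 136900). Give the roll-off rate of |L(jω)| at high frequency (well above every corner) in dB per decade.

With 1 zero and 2 poles, the high-frequency asymptotic slope is 20 × (1 − 2) = -20 dB/decade.

-20 dB/decade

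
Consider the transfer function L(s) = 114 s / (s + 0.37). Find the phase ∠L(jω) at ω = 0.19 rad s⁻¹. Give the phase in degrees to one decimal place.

∠(j0.19) = 90.00°
∠(j0.19 + 0.37) = arctan(0.19/0.37) = 27.18°
∠L(j0.19) = 90.00° − 27.18° = 62.82°

62.8°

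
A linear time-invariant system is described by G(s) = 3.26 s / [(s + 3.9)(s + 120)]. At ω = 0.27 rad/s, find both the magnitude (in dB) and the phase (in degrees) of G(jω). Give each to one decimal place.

|j0.27| = 0.27
|j0.27 + 3.9| = √(0.27² + 3.9²) = 3.909
|j0.27 + 120| = √(0.27² + 120²) = 120
|G(j0.27)| = 3.26 × 0.27 / (3.909 × 120) = 0.0018763
20 log₁₀(0.0018763) = -54.53 dB
∠(j0.27) = 90.00°
∠(j0.27 + 3.9) = arctan(0.27/3.9) = 3.96°
∠(j0.27 + 120) = arctan(0.27/120) = 0.13°
∠G(j0.27) = 90.00° − (3.96° + 0.13°) = 85.91°

|G| = -54.5 dB, ∠G = 85.9°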